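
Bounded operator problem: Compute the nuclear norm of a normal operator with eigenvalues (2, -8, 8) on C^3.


For a normal operator, singular values equal |eigenvalues|.
Trace norm = sum |lambda_i| = 2 + 8 + 8
= 18

18


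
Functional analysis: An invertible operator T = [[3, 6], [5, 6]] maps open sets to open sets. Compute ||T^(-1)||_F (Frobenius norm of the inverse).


det(T) = 3*6 - 6*5 = -12
T^(-1) = (1/-12) * [[6, -6], [-5, 3]] = [[-0.5000, 0.5000], [0.4167, -0.2500]]
||T^(-1)||_F^2 = (-0.5000)^2 + 0.5000^2 + 0.4167^2 + (-0.2500)^2 = 0.7361
||T^(-1)||_F = sqrt(0.7361) = 0.8580

0.8580


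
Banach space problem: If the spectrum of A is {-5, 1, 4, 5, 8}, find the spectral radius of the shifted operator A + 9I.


Spectrum of A + 9I = {4, 10, 13, 14, 17}
Spectral radius = max |lambda| over the shifted spectrum
= max(4, 10, 13, 14, 17) = 17

17


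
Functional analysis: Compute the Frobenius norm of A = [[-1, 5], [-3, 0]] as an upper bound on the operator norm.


||A||_F^2 = sum a_ij^2
= (-1)^2 + 5^2 + (-3)^2 + 0^2
= 1 + 25 + 9 + 0 = 35
||A||_F = sqrt(35) = 5.9161

5.9161


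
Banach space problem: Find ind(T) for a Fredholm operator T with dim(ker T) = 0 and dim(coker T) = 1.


The Fredholm index is defined as ind(T) = dim(ker T) - dim(coker T)
= 0 - 1
= -1

-1


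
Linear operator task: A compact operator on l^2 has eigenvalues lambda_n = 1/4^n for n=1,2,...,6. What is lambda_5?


The eigenvalue formula gives lambda_5 = 1/4^5
= 1/1024
= 9.7656e-04

9.7656e-04


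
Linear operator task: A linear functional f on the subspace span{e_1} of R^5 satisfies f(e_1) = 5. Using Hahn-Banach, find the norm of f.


The norm of f is given by ||f|| = sup_{||x||=1} |f(x)|.
On span{e_1}, ||e_1|| = 1, so ||f|| = |f(e_1)| / ||e_1||
= |5| / 1 = 5.0000

5.0000


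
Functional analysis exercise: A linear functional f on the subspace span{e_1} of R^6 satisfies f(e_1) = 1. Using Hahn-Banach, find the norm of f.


The norm of f is given by ||f|| = sup_{||x||=1} |f(x)|.
On span{e_1}, ||e_1|| = 1, so ||f|| = |f(e_1)| / ||e_1||
= |1| / 1 = 1.0000

1.0000


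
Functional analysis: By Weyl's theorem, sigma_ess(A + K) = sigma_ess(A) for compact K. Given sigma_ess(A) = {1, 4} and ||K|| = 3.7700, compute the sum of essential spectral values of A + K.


By Weyl's theorem, the essential spectrum is invariant under compact perturbations.
sigma_ess(A + K) = sigma_ess(A) = {1, 4}
Sum = 1 + 4 = 5

5


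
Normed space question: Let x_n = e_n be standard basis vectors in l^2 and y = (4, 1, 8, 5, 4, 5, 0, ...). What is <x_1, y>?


x_1 = e_1 is the standard basis vector with 1 in position 1.
<x_1, y> = y_1 = 4
As n -> infinity, <x_n, y> -> 0, confirming weak convergence of (x_n) to 0.

4


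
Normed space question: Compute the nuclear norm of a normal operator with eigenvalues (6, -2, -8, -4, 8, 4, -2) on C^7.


For a normal operator, singular values equal |eigenvalues|.
Trace norm = sum |lambda_i| = 6 + 2 + 8 + 4 + 8 + 4 + 2
= 34

34


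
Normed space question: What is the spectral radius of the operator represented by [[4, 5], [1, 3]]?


For a 2x2 matrix, eigenvalues satisfy lambda^2 - (trace)*lambda + det = 0
trace = 4 + 3 = 7
det = 4*3 - 5*1 = 7
discriminant = 7^2 - 4*(7) = 21
spectral radius = max |eigenvalue| = 5.7913

5.7913


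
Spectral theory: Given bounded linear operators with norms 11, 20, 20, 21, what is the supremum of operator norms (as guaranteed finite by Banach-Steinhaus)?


By the Uniform Boundedness Principle, the supremum of norms is finite.
sup_k ||T_k|| = max(11, 20, 20, 21) = 21

21


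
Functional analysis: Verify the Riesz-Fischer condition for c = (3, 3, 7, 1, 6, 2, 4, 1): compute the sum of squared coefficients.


sum |c_n|^2 = 3^2 + 3^2 + 7^2 + 1^2 + 6^2 + 2^2 + 4^2 + 1^2
= 9 + 9 + 49 + 1 + 36 + 4 + 16 + 1
= 125

125


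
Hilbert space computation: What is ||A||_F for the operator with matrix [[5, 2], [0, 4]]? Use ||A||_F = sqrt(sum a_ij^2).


||A||_F^2 = sum a_ij^2
= 5^2 + 2^2 + 0^2 + 4^2
= 25 + 4 + 0 + 16 = 45
||A||_F = sqrt(45) = 6.7082

6.7082


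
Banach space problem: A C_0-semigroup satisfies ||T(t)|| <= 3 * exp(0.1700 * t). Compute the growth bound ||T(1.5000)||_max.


||T(1.5000)|| <= 3 * exp(0.1700 * 1.5000)
= 3 * exp(0.2550)
= 3 * 1.2905
= 3.8714

3.8714


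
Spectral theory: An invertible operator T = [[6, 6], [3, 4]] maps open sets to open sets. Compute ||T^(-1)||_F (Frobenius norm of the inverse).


det(T) = 6*4 - 6*3 = 6
T^(-1) = (1/6) * [[4, -6], [-3, 6]] = [[0.6667, -1.0000], [-0.5000, 1.0000]]
||T^(-1)||_F^2 = 0.6667^2 + (-1.0000)^2 + (-0.5000)^2 + 1.0000^2 = 2.6944
||T^(-1)||_F = sqrt(2.6944) = 1.6415

1.6415


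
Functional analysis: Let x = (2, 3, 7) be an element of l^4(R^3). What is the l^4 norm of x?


The l^4 norm = (sum |x_i|^4)^(1/4)
Sum of 4th powers = 16 + 81 + 2401 = 2498
||x||_4 = (2498)^(1/4) = 7.0697

7.0697


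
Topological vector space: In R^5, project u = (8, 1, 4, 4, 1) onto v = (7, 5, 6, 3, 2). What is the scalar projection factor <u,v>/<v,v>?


Computing <u,v> = 8*7 + 1*5 + 4*6 + 4*3 + 1*2 = 99
Computing <v,v> = 7^2 + 5^2 + 6^2 + 3^2 + 2^2 = 123
Projection coefficient = 99/123 = 0.8049

0.8049


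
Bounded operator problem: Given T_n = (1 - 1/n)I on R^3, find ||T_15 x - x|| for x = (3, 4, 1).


T_15 x - x = (1 - 1/15)x - x = -x/15
||x|| = sqrt(26) = 5.0990
||T_15 x - x|| = ||x||/15 = 5.0990/15 = 0.3399

0.3399


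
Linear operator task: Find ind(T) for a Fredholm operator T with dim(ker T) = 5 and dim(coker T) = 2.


The Fredholm index is defined as ind(T) = dim(ker T) - dim(coker T)
= 5 - 2
= 3

3


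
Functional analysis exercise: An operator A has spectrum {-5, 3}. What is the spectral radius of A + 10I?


Spectrum of A + 10I = {5, 13}
Spectral radius = max |lambda| over the shifted spectrum
= max(5, 13) = 13

13


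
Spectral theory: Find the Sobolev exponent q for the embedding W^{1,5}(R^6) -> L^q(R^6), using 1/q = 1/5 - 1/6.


Using the Sobolev embedding formula: 1/q = 1/p - k/n
1/q = 1/5 - 1/6 = 1/30
q = 1/(1/30) = 30

30.0000


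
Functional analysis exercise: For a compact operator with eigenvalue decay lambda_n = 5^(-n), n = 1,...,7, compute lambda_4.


The eigenvalue formula gives lambda_4 = 1/5^4
= 1/625
= 0.0016

0.0016


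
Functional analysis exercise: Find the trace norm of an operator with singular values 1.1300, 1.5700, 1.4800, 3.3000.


The nuclear norm is the sum of all singular values.
||T||_1 = 1.1300 + 1.5700 + 1.4800 + 3.3000
= 7.4800

7.4800


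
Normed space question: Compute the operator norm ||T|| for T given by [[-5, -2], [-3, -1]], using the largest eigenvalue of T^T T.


A^T A = [[34, 13], [13, 5]]
trace(A^T A) = 39, det(A^T A) = 1
discriminant = 39^2 - 4*1 = 1517
Largest eigenvalue of A^T A = (trace + sqrt(disc))/2 = 38.9743
||T|| = sqrt(38.9743) = 6.2429

6.2429


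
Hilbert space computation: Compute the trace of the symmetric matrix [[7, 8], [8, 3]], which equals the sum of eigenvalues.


For a self-adjoint (symmetric) matrix, the eigenvalues are real.
The sum of eigenvalues equals the trace of the matrix.
trace = 7 + 3 = 10

10


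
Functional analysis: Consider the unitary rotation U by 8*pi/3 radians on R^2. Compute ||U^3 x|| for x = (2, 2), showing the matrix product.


U is a rotation by theta = 8*pi/3
U^3 = rotation by 3*theta = 24*pi/3 = 0*pi/3 (mod 2*pi)
cos(0*pi/3) = 1.0000, sin(0*pi/3) = 0.0000
U^3 x = (1.0000 * 2 - 0.0000 * 2, 0.0000 * 2 + 1.0000 * 2)
= (2.0000, 2.0000)
||U^3 x|| = sqrt(2.0000^2 + 2.0000^2) = sqrt(8.0000) = 2.8284

2.8284


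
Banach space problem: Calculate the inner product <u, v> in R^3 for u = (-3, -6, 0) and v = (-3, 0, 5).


Computing the standard inner product <u, v> = sum u_i * v_i
= -3*-3 + -6*0 + 0*5
= 9 + 0 + 0
= 9

9


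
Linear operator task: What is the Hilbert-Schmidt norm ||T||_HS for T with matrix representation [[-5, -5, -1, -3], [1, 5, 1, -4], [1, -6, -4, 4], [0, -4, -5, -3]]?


The Hilbert-Schmidt norm is sqrt(sum of squares of all entries).
Sum of squares = (-5)^2 + (-5)^2 + (-1)^2 + (-3)^2 + 1^2 + 5^2 + 1^2 + (-4)^2 + 1^2 + (-6)^2 + (-4)^2 + 4^2 + 0^2 + (-4)^2 + (-5)^2 + (-3)^2
= 25 + 25 + 1 + 9 + 1 + 25 + 1 + 16 + 1 + 36 + 16 + 16 + 0 + 16 + 25 + 9 = 222
||T||_HS = sqrt(222) = 14.8997

14.8997


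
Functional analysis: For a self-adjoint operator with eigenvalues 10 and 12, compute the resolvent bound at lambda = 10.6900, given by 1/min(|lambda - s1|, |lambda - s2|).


dist(10.6900, {10, 12}) = min(|10.6900 - 10|, |10.6900 - 12|)
= min(0.6900, 1.3100) = 0.6900
Resolvent bound = 1/0.6900 = 1.4493

1.4493


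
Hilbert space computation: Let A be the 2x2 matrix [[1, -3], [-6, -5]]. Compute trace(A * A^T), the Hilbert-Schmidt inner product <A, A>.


trace(A * A^T) = sum of squares of all entries
= 1^2 + (-3)^2 + (-6)^2 + (-5)^2
= 1 + 9 + 36 + 25
= 71

71


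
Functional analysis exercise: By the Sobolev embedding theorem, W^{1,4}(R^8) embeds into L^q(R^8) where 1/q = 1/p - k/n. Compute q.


Using the Sobolev embedding formula: 1/q = 1/p - k/n
1/q = 1/4 - 1/8 = 1/8
q = 1/(1/8) = 8

8.0000


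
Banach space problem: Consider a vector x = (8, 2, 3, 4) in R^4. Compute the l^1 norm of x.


The l^1 norm equals the sum of absolute values of all components.
||x||_1 = 8 + 2 + 3 + 4
= 17

17.0000


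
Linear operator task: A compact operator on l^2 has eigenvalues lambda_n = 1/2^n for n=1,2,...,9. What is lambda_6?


The eigenvalue formula gives lambda_6 = 1/2^6
= 1/64
= 0.0156

0.0156


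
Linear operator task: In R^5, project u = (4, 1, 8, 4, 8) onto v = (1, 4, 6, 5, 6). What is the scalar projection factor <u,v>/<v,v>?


Computing <u,v> = 4*1 + 1*4 + 8*6 + 4*5 + 8*6 = 124
Computing <v,v> = 1^2 + 4^2 + 6^2 + 5^2 + 6^2 = 114
Projection coefficient = 124/114 = 1.0877

1.0877


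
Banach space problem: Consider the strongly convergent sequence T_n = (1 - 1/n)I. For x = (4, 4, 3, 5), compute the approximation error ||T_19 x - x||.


T_19 x - x = (1 - 1/19)x - x = -x/19
||x|| = sqrt(66) = 8.1240
||T_19 x - x|| = ||x||/19 = 8.1240/19 = 0.4276

0.4276


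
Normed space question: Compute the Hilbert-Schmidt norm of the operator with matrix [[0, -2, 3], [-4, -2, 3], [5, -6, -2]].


The Hilbert-Schmidt norm is sqrt(sum of squares of all entries).
Sum of squares = 0^2 + (-2)^2 + 3^2 + (-4)^2 + (-2)^2 + 3^2 + 5^2 + (-6)^2 + (-2)^2
= 0 + 4 + 9 + 16 + 4 + 9 + 25 + 36 + 4 = 107
||T||_HS = sqrt(107) = 10.3441

10.3441


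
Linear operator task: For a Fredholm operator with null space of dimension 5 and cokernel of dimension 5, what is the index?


The Fredholm index is defined as ind(T) = dim(ker T) - dim(coker T)
= 5 - 5
= 0

0


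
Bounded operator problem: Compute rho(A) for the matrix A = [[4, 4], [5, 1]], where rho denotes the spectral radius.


For a 2x2 matrix, eigenvalues satisfy lambda^2 - (trace)*lambda + det = 0
trace = 4 + 1 = 5
det = 4*1 - 4*5 = -16
discriminant = 5^2 - 4*(-16) = 89
spectral radius = max |eigenvalue| = 7.2170

7.2170


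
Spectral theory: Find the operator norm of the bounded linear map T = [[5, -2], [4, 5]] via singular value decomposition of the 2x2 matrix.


A^T A = [[41, 10], [10, 29]]
trace(A^T A) = 70, det(A^T A) = 1089
discriminant = 70^2 - 4*1089 = 544
Largest eigenvalue of A^T A = (trace + sqrt(disc))/2 = 46.6619
||T|| = sqrt(46.6619) = 6.8310

6.8310


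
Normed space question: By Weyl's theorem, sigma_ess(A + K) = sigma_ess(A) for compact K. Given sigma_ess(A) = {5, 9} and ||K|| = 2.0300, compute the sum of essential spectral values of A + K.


By Weyl's theorem, the essential spectrum is invariant under compact perturbations.
sigma_ess(A + K) = sigma_ess(A) = {5, 9}
Sum = 5 + 9 = 14

14


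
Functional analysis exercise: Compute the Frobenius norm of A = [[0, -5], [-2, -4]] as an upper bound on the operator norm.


||A||_F^2 = sum a_ij^2
= 0^2 + (-5)^2 + (-2)^2 + (-4)^2
= 0 + 25 + 4 + 16 = 45
||A||_F = sqrt(45) = 6.7082

6.7082


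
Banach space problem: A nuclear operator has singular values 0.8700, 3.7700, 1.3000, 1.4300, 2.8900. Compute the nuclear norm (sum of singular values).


The nuclear norm is the sum of all singular values.
||T||_1 = 0.8700 + 3.7700 + 1.3000 + 1.4300 + 2.8900
= 10.2600

10.2600


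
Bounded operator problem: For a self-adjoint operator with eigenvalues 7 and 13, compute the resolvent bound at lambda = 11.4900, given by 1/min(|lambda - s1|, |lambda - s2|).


dist(11.4900, {7, 13}) = min(|11.4900 - 7|, |11.4900 - 13|)
= min(4.4900, 1.5100) = 1.5100
Resolvent bound = 1/1.5100 = 0.6623

0.6623


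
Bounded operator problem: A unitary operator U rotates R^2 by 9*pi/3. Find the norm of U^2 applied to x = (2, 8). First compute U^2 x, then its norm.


U is a rotation by theta = 9*pi/3
U^2 = rotation by 2*theta = 18*pi/3 = 0*pi/3 (mod 2*pi)
cos(0*pi/3) = 1.0000, sin(0*pi/3) = 0.0000
U^2 x = (1.0000 * 2 - 0.0000 * 8, 0.0000 * 2 + 1.0000 * 8)
= (2.0000, 8.0000)
||U^2 x|| = sqrt(2.0000^2 + 8.0000^2) = sqrt(68.0000) = 8.2462

8.2462


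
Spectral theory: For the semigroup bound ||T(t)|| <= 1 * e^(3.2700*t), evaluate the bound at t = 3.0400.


||T(3.0400)|| <= 1 * exp(3.2700 * 3.0400)
= 1 * exp(9.9408)
= 1 * 20760.3459
= 20760.3459

20760.3459


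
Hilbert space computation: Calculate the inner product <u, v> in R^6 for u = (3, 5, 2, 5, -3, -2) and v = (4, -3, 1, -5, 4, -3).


Computing the standard inner product <u, v> = sum u_i * v_i
= 3*4 + 5*-3 + 2*1 + 5*-5 + -3*4 + -2*-3
= 12 + -15 + 2 + -25 + -12 + 6
= -32

-32


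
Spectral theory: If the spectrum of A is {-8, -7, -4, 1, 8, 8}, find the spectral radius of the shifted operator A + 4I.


Spectrum of A + 4I = {-4, -3, 0, 5, 12, 12}
Spectral radius = max |lambda| over the shifted spectrum
= max(4, 3, 0, 5, 12, 12) = 12

12


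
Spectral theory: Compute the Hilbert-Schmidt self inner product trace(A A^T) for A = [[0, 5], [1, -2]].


trace(A * A^T) = sum of squares of all entries
= 0^2 + 5^2 + 1^2 + (-2)^2
= 0 + 25 + 1 + 4
= 30

30


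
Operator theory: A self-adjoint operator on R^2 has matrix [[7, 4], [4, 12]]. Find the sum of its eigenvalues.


For a self-adjoint (symmetric) matrix, the eigenvalues are real.
The sum of eigenvalues equals the trace of the matrix.
trace = 7 + 12 = 19

19


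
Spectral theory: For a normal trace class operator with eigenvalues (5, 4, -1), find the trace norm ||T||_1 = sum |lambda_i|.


For a normal operator, singular values equal |eigenvalues|.
Trace norm = sum |lambda_i| = 5 + 4 + 1
= 10

10


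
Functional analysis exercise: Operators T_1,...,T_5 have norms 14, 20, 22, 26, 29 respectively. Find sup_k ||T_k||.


By the Uniform Boundedness Principle, the supremum of norms is finite.
sup_k ||T_k|| = max(14, 20, 22, 26, 29) = 29

29


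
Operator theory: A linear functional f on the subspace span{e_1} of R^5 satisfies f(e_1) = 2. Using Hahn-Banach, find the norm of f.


The norm of f is given by ||f|| = sup_{||x||=1} |f(x)|.
On span{e_1}, ||e_1|| = 1, so ||f|| = |f(e_1)| / ||e_1||
= |2| / 1 = 2.0000

2.0000


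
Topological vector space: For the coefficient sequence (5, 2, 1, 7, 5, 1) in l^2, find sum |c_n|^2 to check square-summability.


sum |c_n|^2 = 5^2 + 2^2 + 1^2 + 7^2 + 5^2 + 1^2
= 25 + 4 + 1 + 49 + 25 + 1
= 105

105


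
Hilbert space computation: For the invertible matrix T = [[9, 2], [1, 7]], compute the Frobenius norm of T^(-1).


det(T) = 9*7 - 2*1 = 61
T^(-1) = (1/61) * [[7, -2], [-1, 9]] = [[0.1148, -0.0328], [-0.0164, 0.1475]]
||T^(-1)||_F^2 = 0.1148^2 + (-0.0328)^2 + (-0.0164)^2 + 0.1475^2 = 0.0363
||T^(-1)||_F = sqrt(0.0363) = 0.1905

0.1905


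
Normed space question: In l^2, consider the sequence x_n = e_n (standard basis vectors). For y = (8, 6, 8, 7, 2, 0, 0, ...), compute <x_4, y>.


x_4 = e_4 is the standard basis vector with 1 in position 4.
<x_4, y> = y_4 = 7
As n -> infinity, <x_n, y> -> 0, confirming weak convergence of (x_n) to 0.

7


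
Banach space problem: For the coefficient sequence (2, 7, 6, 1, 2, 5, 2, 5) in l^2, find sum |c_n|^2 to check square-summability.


sum |c_n|^2 = 2^2 + 7^2 + 6^2 + 1^2 + 2^2 + 5^2 + 2^2 + 5^2
= 4 + 49 + 36 + 1 + 4 + 25 + 4 + 25
= 148

148


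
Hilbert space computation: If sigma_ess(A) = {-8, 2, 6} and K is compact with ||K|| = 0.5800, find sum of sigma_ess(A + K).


By Weyl's theorem, the essential spectrum is invariant under compact perturbations.
sigma_ess(A + K) = sigma_ess(A) = {-8, 2, 6}
Sum = -8 + 2 + 6 = 0

0


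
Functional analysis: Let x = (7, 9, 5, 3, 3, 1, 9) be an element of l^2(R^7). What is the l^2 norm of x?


The l^2 norm = (sum |x_i|^2)^(1/2)
Sum of 2th powers = 49 + 81 + 25 + 9 + 9 + 1 + 81 = 255
||x||_2 = (255)^(1/2) = 15.9687

15.9687


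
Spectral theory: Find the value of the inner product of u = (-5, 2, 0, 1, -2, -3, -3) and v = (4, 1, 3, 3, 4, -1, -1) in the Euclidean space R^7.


Computing the standard inner product <u, v> = sum u_i * v_i
= -5*4 + 2*1 + 0*3 + 1*3 + -2*4 + -3*-1 + -3*-1
= -20 + 2 + 0 + 3 + -8 + 3 + 3
= -17

-17


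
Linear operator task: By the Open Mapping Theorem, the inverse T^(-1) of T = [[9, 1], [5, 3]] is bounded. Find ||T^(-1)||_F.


det(T) = 9*3 - 1*5 = 22
T^(-1) = (1/22) * [[3, -1], [-5, 9]] = [[0.1364, -0.0455], [-0.2273, 0.4091]]
||T^(-1)||_F^2 = 0.1364^2 + (-0.0455)^2 + (-0.2273)^2 + 0.4091^2 = 0.2397
||T^(-1)||_F = sqrt(0.2397) = 0.4896

0.4896


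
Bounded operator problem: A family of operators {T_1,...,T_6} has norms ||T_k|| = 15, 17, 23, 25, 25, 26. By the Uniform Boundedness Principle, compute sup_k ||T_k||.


By the Uniform Boundedness Principle, the supremum of norms is finite.
sup_k ||T_k|| = max(15, 17, 23, 25, 25, 26) = 26

26


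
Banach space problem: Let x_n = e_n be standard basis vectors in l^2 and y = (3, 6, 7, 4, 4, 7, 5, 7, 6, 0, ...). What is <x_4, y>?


x_4 = e_4 is the standard basis vector with 1 in position 4.
<x_4, y> = y_4 = 4
As n -> infinity, <x_n, y> -> 0, confirming weak convergence of (x_n) to 0.

4


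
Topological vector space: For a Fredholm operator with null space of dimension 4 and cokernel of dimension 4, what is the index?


The Fredholm index is defined as ind(T) = dim(ker T) - dim(coker T)
= 4 - 4
= 0

0


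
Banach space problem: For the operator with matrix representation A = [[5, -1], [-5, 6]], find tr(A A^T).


trace(A * A^T) = sum of squares of all entries
= 5^2 + (-1)^2 + (-5)^2 + 6^2
= 25 + 1 + 25 + 36
= 87

87


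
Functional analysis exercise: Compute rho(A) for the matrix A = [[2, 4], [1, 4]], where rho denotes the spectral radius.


For a 2x2 matrix, eigenvalues satisfy lambda^2 - (trace)*lambda + det = 0
trace = 2 + 4 = 6
det = 2*4 - 4*1 = 4
discriminant = 6^2 - 4*(4) = 20
spectral radius = max |eigenvalue| = 5.2361

5.2361


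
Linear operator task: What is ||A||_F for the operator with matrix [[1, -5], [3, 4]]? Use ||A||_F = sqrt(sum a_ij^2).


||A||_F^2 = sum a_ij^2
= 1^2 + (-5)^2 + 3^2 + 4^2
= 1 + 25 + 9 + 16 = 51
||A||_F = sqrt(51) = 7.1414

7.1414


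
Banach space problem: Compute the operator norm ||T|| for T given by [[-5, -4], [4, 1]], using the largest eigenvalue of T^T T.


A^T A = [[41, 24], [24, 17]]
trace(A^T A) = 58, det(A^T A) = 121
discriminant = 58^2 - 4*121 = 2880
Largest eigenvalue of A^T A = (trace + sqrt(disc))/2 = 55.8328
||T|| = sqrt(55.8328) = 7.4721

7.4721


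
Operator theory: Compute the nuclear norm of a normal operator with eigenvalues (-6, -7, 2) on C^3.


For a normal operator, singular values equal |eigenvalues|.
Trace norm = sum |lambda_i| = 6 + 7 + 2
= 15

15


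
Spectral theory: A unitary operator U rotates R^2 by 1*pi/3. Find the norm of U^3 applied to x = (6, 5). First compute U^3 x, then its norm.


U is a rotation by theta = 1*pi/3
U^3 = rotation by 3*theta = 3*pi/3
cos(3*pi/3) = -1.0000, sin(3*pi/3) = 0.0000
U^3 x = (-1.0000 * 6 - 0.0000 * 5, 0.0000 * 6 + -1.0000 * 5)
= (-6.0000, -5.0000)
||U^3 x|| = sqrt((-6.0000)^2 + (-5.0000)^2) = sqrt(61.0000) = 7.8102

7.8102


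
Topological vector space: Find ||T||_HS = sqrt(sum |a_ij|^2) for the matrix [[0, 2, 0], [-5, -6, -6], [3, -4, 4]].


The Hilbert-Schmidt norm is sqrt(sum of squares of all entries).
Sum of squares = 0^2 + 2^2 + 0^2 + (-5)^2 + (-6)^2 + (-6)^2 + 3^2 + (-4)^2 + 4^2
= 0 + 4 + 0 + 25 + 36 + 36 + 9 + 16 + 16 = 142
||T||_HS = sqrt(142) = 11.9164

11.9164


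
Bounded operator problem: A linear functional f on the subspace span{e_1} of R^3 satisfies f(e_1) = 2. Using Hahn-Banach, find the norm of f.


The norm of f is given by ||f|| = sup_{||x||=1} |f(x)|.
On span{e_1}, ||e_1|| = 1, so ||f|| = |f(e_1)| / ||e_1||
= |2| / 1 = 2.0000

2.0000


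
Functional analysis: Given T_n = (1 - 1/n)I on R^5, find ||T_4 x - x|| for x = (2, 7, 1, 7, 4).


T_4 x - x = (1 - 1/4)x - x = -x/4
||x|| = sqrt(119) = 10.9087
||T_4 x - x|| = ||x||/4 = 10.9087/4 = 2.7272

2.7272


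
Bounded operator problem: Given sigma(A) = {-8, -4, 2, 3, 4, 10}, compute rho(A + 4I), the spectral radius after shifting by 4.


Spectrum of A + 4I = {-4, 0, 6, 7, 8, 14}
Spectral radius = max |lambda| over the shifted spectrum
= max(4, 0, 6, 7, 8, 14) = 14

14


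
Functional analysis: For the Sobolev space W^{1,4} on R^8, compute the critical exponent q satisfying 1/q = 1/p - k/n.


Using the Sobolev embedding formula: 1/q = 1/p - k/n
1/q = 1/4 - 1/8 = 1/8
q = 1/(1/8) = 8

8.0000


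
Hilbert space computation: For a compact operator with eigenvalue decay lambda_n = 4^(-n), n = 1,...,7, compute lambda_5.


The eigenvalue formula gives lambda_5 = 1/4^5
= 1/1024
= 9.7656e-04

9.7656e-04


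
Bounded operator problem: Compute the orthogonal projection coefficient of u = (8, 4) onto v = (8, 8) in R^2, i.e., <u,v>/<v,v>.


Computing <u,v> = 8*8 + 4*8 = 96
Computing <v,v> = 8^2 + 8^2 = 128
Projection coefficient = 96/128 = 0.7500

0.7500


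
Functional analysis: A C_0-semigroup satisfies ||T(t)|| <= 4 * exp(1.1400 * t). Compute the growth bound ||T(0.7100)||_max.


||T(0.7100)|| <= 4 * exp(1.1400 * 0.7100)
= 4 * exp(0.8094)
= 4 * 2.2466
= 8.9862

8.9862


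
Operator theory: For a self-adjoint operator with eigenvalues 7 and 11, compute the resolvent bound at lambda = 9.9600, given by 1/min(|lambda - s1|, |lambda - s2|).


dist(9.9600, {7, 11}) = min(|9.9600 - 7|, |9.9600 - 11|)
= min(2.9600, 1.0400) = 1.0400
Resolvent bound = 1/1.0400 = 0.9615

0.9615


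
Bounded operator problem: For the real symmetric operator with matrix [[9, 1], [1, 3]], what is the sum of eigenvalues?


For a self-adjoint (symmetric) matrix, the eigenvalues are real.
The sum of eigenvalues equals the trace of the matrix.
trace = 9 + 3 = 12

12


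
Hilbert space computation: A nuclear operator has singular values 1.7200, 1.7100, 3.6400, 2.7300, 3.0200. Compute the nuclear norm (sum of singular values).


The nuclear norm is the sum of all singular values.
||T||_1 = 1.7200 + 1.7100 + 3.6400 + 2.7300 + 3.0200
= 12.8200

12.8200


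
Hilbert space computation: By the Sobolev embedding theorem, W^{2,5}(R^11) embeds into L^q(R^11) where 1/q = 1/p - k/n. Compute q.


Using the Sobolev embedding formula: 1/q = 1/p - k/n
1/q = 1/5 - 2/11 = 1/55
q = 1/(1/55) = 55

55.0000


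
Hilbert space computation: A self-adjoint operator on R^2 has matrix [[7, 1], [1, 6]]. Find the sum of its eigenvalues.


For a self-adjoint (symmetric) matrix, the eigenvalues are real.
The sum of eigenvalues equals the trace of the matrix.
trace = 7 + 6 = 13

13


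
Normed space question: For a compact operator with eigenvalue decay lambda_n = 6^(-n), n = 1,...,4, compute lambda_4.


The eigenvalue formula gives lambda_4 = 1/6^4
= 1/1296
= 7.7160e-04

7.7160e-04


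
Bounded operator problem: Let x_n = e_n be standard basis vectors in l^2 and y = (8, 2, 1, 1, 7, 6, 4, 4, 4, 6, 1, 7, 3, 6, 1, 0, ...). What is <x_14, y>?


x_14 = e_14 is the standard basis vector with 1 in position 14.
<x_14, y> = y_14 = 6
As n -> infinity, <x_n, y> -> 0, confirming weak convergence of (x_n) to 0.

6


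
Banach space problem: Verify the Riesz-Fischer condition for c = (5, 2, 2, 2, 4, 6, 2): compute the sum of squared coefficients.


sum |c_n|^2 = 5^2 + 2^2 + 2^2 + 2^2 + 4^2 + 6^2 + 2^2
= 25 + 4 + 4 + 4 + 16 + 36 + 4
= 93

93


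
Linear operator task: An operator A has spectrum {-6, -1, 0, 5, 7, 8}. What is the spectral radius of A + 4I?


Spectrum of A + 4I = {-2, 3, 4, 9, 11, 12}
Spectral radius = max |lambda| over the shifted spectrum
= max(2, 3, 4, 9, 11, 12) = 12

12


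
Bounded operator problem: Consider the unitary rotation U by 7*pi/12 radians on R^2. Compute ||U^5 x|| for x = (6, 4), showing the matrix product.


U is a rotation by theta = 7*pi/12
U^5 = rotation by 5*theta = 35*pi/12 = 11*pi/12 (mod 2*pi)
cos(11*pi/12) = -0.9659, sin(11*pi/12) = 0.2588
U^5 x = (-0.9659 * 6 - 0.2588 * 4, 0.2588 * 6 + -0.9659 * 4)
= (-6.8308, -2.3108)
||U^5 x|| = sqrt((-6.8308)^2 + (-2.3108)^2) = sqrt(52.0000) = 7.2111

7.2111


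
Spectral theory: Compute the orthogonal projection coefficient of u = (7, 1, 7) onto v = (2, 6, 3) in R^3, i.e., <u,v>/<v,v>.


Computing <u,v> = 7*2 + 1*6 + 7*3 = 41
Computing <v,v> = 2^2 + 6^2 + 3^2 = 49
Projection coefficient = 41/49 = 0.8367

0.8367


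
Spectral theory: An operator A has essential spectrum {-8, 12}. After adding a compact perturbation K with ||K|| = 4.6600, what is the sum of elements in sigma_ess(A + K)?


By Weyl's theorem, the essential spectrum is invariant under compact perturbations.
sigma_ess(A + K) = sigma_ess(A) = {-8, 12}
Sum = -8 + 12 = 4

4


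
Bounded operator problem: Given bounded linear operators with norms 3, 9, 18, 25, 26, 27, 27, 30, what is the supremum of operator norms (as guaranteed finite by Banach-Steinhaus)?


By the Uniform Boundedness Principle, the supremum of norms is finite.
sup_k ||T_k|| = max(3, 9, 18, 25, 26, 27, 27, 30) = 30

30


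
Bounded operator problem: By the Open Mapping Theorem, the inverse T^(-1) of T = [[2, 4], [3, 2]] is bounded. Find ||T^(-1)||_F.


det(T) = 2*2 - 4*3 = -8
T^(-1) = (1/-8) * [[2, -4], [-3, 2]] = [[-0.2500, 0.5000], [0.3750, -0.2500]]
||T^(-1)||_F^2 = (-0.2500)^2 + 0.5000^2 + 0.3750^2 + (-0.2500)^2 = 0.5156
||T^(-1)||_F = sqrt(0.5156) = 0.7181

0.7181


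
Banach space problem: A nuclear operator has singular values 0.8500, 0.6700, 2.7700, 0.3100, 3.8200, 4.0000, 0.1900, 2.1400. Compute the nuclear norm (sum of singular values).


The nuclear norm is the sum of all singular values.
||T||_1 = 0.8500 + 0.6700 + 2.7700 + 0.3100 + 3.8200 + 4.0000 + 0.1900 + 2.1400
= 14.7500

14.7500


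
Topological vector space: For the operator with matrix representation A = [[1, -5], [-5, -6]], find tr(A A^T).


trace(A * A^T) = sum of squares of all entries
= 1^2 + (-5)^2 + (-5)^2 + (-6)^2
= 1 + 25 + 25 + 36
= 87

87


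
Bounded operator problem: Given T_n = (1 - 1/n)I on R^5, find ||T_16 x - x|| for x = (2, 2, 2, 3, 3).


T_16 x - x = (1 - 1/16)x - x = -x/16
||x|| = sqrt(30) = 5.4772
||T_16 x - x|| = ||x||/16 = 5.4772/16 = 0.3423

0.3423


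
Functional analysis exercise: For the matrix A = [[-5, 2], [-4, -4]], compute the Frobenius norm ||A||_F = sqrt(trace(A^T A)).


||A||_F^2 = sum a_ij^2
= (-5)^2 + 2^2 + (-4)^2 + (-4)^2
= 25 + 4 + 16 + 16 = 61
||A||_F = sqrt(61) = 7.8102

7.8102


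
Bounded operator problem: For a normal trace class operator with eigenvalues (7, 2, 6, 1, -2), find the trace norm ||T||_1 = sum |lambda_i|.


For a normal operator, singular values equal |eigenvalues|.
Trace norm = sum |lambda_i| = 7 + 2 + 6 + 1 + 2
= 18

18


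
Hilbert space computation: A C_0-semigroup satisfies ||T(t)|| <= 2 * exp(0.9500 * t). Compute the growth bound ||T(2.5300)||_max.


||T(2.5300)|| <= 2 * exp(0.9500 * 2.5300)
= 2 * exp(2.4035)
= 2 * 11.0618
= 22.1237

22.1237


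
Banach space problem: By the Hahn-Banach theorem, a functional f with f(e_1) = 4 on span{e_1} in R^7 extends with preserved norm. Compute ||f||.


The norm of f is given by ||f|| = sup_{||x||=1} |f(x)|.
On span{e_1}, ||e_1|| = 1, so ||f|| = |f(e_1)| / ||e_1||
= |4| / 1 = 4.0000

4.0000


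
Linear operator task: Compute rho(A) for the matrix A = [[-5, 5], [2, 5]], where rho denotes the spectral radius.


For a 2x2 matrix, eigenvalues satisfy lambda^2 - (trace)*lambda + det = 0
trace = -5 + 5 = 0
det = -5*5 - 5*2 = -35
discriminant = 0^2 - 4*(-35) = 140
spectral radius = max |eigenvalue| = 5.9161

5.9161


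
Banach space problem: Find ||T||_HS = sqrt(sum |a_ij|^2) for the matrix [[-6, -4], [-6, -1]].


The Hilbert-Schmidt norm is sqrt(sum of squares of all entries).
Sum of squares = (-6)^2 + (-4)^2 + (-6)^2 + (-1)^2
= 36 + 16 + 36 + 1 = 89
||T||_HS = sqrt(89) = 9.4340

9.4340


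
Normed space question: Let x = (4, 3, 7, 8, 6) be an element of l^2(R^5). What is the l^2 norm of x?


The l^2 norm = (sum |x_i|^2)^(1/2)
Sum of 2th powers = 16 + 9 + 49 + 64 + 36 = 174
||x||_2 = (174)^(1/2) = 13.1909

13.1909


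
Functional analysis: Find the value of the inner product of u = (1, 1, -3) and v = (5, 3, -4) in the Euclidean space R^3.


Computing the standard inner product <u, v> = sum u_i * v_i
= 1*5 + 1*3 + -3*-4
= 5 + 3 + 12
= 20

20


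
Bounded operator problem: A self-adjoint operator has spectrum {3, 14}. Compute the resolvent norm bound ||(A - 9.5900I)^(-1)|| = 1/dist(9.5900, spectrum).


dist(9.5900, {3, 14}) = min(|9.5900 - 3|, |9.5900 - 14|)
= min(6.5900, 4.4100) = 4.4100
Resolvent bound = 1/4.4100 = 0.2268

0.2268


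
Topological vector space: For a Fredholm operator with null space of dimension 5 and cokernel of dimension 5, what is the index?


The Fredholm index is defined as ind(T) = dim(ker T) - dim(coker T)
= 5 - 5
= 0

0


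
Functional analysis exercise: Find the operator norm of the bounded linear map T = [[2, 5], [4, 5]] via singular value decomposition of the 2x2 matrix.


A^T A = [[20, 30], [30, 50]]
trace(A^T A) = 70, det(A^T A) = 100
discriminant = 70^2 - 4*100 = 4500
Largest eigenvalue of A^T A = (trace + sqrt(disc))/2 = 68.5410
||T|| = sqrt(68.5410) = 8.2790

8.2790


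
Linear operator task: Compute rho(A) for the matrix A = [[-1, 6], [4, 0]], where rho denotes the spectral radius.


For a 2x2 matrix, eigenvalues satisfy lambda^2 - (trace)*lambda + det = 0
trace = -1 + 0 = -1
det = -1*0 - 6*4 = -24
discriminant = (-1)^2 - 4*(-24) = 97
spectral radius = max |eigenvalue| = 5.4244

5.4244


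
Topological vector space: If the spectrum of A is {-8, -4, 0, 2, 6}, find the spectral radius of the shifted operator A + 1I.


Spectrum of A + 1I = {-7, -3, 1, 3, 7}
Spectral radius = max |lambda| over the shifted spectrum
= max(7, 3, 1, 3, 7) = 7

7


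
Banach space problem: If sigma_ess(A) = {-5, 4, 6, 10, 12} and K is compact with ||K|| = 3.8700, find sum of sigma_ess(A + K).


By Weyl's theorem, the essential spectrum is invariant under compact perturbations.
sigma_ess(A + K) = sigma_ess(A) = {-5, 4, 6, 10, 12}
Sum = -5 + 4 + 6 + 10 + 12 = 27

27


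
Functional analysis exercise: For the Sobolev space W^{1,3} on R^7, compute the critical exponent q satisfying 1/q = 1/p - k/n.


Using the Sobolev embedding formula: 1/q = 1/p - k/n
1/q = 1/3 - 1/7 = 4/21
q = 1/(4/21) = 21/4 = 5.2500

5.2500


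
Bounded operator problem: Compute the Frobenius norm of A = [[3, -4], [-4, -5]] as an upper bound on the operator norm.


||A||_F^2 = sum a_ij^2
= 3^2 + (-4)^2 + (-4)^2 + (-5)^2
= 9 + 16 + 16 + 25 = 66
||A||_F = sqrt(66) = 8.1240

8.1240


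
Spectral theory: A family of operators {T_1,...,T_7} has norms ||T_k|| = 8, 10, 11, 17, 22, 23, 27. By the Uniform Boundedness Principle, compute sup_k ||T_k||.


By the Uniform Boundedness Principle, the supremum of norms is finite.
sup_k ||T_k|| = max(8, 10, 11, 17, 22, 23, 27) = 27

27


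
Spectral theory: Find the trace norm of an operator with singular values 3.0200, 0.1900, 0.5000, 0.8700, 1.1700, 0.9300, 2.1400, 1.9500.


The nuclear norm is the sum of all singular values.
||T||_1 = 3.0200 + 0.1900 + 0.5000 + 0.8700 + 1.1700 + 0.9300 + 2.1400 + 1.9500
= 10.7700

10.7700


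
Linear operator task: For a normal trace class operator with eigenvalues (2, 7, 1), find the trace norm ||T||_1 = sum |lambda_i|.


For a normal operator, singular values equal |eigenvalues|.
Trace norm = sum |lambda_i| = 2 + 7 + 1
= 10

10


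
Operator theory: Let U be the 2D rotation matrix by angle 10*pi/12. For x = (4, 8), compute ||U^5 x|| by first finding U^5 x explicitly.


U is a rotation by theta = 10*pi/12
U^5 = rotation by 5*theta = 50*pi/12 = 2*pi/12 (mod 2*pi)
cos(2*pi/12) = 0.8660, sin(2*pi/12) = 0.5000
U^5 x = (0.8660 * 4 - 0.5000 * 8, 0.5000 * 4 + 0.8660 * 8)
= (-0.5359, 8.9282)
||U^5 x|| = sqrt((-0.5359)^2 + 8.9282^2) = sqrt(80.0000) = 8.9443

8.9443


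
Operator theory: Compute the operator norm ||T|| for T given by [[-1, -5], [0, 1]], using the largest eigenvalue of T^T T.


A^T A = [[1, 5], [5, 26]]
trace(A^T A) = 27, det(A^T A) = 1
discriminant = 27^2 - 4*1 = 725
Largest eigenvalue of A^T A = (trace + sqrt(disc))/2 = 26.9629
||T|| = sqrt(26.9629) = 5.1926

5.1926


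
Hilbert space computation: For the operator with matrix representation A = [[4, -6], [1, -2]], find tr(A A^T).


trace(A * A^T) = sum of squares of all entries
= 4^2 + (-6)^2 + 1^2 + (-2)^2
= 16 + 36 + 1 + 4
= 57

57


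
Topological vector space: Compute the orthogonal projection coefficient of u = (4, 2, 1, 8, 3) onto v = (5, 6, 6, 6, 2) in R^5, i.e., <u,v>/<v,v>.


Computing <u,v> = 4*5 + 2*6 + 1*6 + 8*6 + 3*2 = 92
Computing <v,v> = 5^2 + 6^2 + 6^2 + 6^2 + 2^2 = 137
Projection coefficient = 92/137 = 0.6715

0.6715


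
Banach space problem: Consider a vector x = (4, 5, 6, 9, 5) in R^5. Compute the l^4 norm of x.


The l^4 norm = (sum |x_i|^4)^(1/4)
Sum of 4th powers = 256 + 625 + 1296 + 6561 + 625 = 9363
||x||_4 = (9363)^(1/4) = 9.8368

9.8368


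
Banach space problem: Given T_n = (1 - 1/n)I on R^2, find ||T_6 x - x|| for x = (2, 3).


T_6 x - x = (1 - 1/6)x - x = -x/6
||x|| = sqrt(13) = 3.6056
||T_6 x - x|| = ||x||/6 = 3.6056/6 = 0.6009

0.6009


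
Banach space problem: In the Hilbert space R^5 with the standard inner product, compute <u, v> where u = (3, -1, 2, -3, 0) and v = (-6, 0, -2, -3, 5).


Computing the standard inner product <u, v> = sum u_i * v_i
= 3*-6 + -1*0 + 2*-2 + -3*-3 + 0*5
= -18 + 0 + -4 + 9 + 0
= -13

-13


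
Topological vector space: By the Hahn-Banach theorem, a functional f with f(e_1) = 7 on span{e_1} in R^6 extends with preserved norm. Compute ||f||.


The norm of f is given by ||f|| = sup_{||x||=1} |f(x)|.
On span{e_1}, ||e_1|| = 1, so ||f|| = |f(e_1)| / ||e_1||
= |7| / 1 = 7.0000

7.0000


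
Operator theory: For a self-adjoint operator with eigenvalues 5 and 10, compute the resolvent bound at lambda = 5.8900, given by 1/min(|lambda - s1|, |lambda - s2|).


dist(5.8900, {5, 10}) = min(|5.8900 - 5|, |5.8900 - 10|)
= min(0.8900, 4.1100) = 0.8900
Resolvent bound = 1/0.8900 = 1.1236

1.1236


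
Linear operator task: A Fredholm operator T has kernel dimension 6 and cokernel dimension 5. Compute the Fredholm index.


The Fredholm index is defined as ind(T) = dim(ker T) - dim(coker T)
= 6 - 5
= 1

1


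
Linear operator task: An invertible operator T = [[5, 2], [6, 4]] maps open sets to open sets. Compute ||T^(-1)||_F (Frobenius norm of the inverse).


det(T) = 5*4 - 2*6 = 8
T^(-1) = (1/8) * [[4, -2], [-6, 5]] = [[0.5000, -0.2500], [-0.7500, 0.6250]]
||T^(-1)||_F^2 = 0.5000^2 + (-0.2500)^2 + (-0.7500)^2 + 0.6250^2 = 1.2656
||T^(-1)||_F = sqrt(1.2656) = 1.1250

1.1250


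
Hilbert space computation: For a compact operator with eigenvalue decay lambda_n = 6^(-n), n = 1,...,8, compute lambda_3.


The eigenvalue formula gives lambda_3 = 1/6^3
= 1/216
= 0.0046

0.0046


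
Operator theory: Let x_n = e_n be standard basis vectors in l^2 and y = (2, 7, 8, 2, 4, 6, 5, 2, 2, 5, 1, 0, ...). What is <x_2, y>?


x_2 = e_2 is the standard basis vector with 1 in position 2.
<x_2, y> = y_2 = 7
As n -> infinity, <x_n, y> -> 0, confirming weak convergence of (x_n) to 0.

7


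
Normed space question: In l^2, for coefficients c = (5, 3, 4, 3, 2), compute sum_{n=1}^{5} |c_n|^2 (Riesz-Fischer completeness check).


sum |c_n|^2 = 5^2 + 3^2 + 4^2 + 3^2 + 2^2
= 25 + 9 + 16 + 9 + 4
= 63

63


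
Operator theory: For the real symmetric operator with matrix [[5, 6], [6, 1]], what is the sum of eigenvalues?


For a self-adjoint (symmetric) matrix, the eigenvalues are real.
The sum of eigenvalues equals the trace of the matrix.
trace = 5 + 1 = 6

6


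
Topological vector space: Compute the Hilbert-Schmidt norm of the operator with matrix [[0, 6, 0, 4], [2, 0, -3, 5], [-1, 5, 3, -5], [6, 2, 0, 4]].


The Hilbert-Schmidt norm is sqrt(sum of squares of all entries).
Sum of squares = 0^2 + 6^2 + 0^2 + 4^2 + 2^2 + 0^2 + (-3)^2 + 5^2 + (-1)^2 + 5^2 + 3^2 + (-5)^2 + 6^2 + 2^2 + 0^2 + 4^2
= 0 + 36 + 0 + 16 + 4 + 0 + 9 + 25 + 1 + 25 + 9 + 25 + 36 + 4 + 0 + 16 = 206
||T||_HS = sqrt(206) = 14.3527

14.3527


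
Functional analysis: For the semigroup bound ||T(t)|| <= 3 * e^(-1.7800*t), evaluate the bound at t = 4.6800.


||T(4.6800)|| <= 3 * exp(-1.7800 * 4.6800)
= 3 * exp(-8.3304)
= 3 * 2.4108e-04
= 7.2323e-04

7.2323e-04


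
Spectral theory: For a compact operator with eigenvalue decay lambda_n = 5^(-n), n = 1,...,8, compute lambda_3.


The eigenvalue formula gives lambda_3 = 1/5^3
= 1/125
= 0.0080

0.0080


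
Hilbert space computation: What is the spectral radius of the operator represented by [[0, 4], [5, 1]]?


For a 2x2 matrix, eigenvalues satisfy lambda^2 - (trace)*lambda + det = 0
trace = 0 + 1 = 1
det = 0*1 - 4*5 = -20
discriminant = 1^2 - 4*(-20) = 81
spectral radius = max |eigenvalue| = 5.0000

5.0000


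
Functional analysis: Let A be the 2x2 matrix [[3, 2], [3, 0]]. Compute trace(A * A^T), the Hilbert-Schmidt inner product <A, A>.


trace(A * A^T) = sum of squares of all entries
= 3^2 + 2^2 + 3^2 + 0^2
= 9 + 4 + 9 + 0
= 22

22


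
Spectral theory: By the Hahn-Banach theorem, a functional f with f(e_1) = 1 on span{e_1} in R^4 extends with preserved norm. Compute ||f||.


The norm of f is given by ||f|| = sup_{||x||=1} |f(x)|.
On span{e_1}, ||e_1|| = 1, so ||f|| = |f(e_1)| / ||e_1||
= |1| / 1 = 1.0000

1.0000


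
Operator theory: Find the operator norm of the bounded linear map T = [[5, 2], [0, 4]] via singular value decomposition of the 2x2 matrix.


A^T A = [[25, 10], [10, 20]]
trace(A^T A) = 45, det(A^T A) = 400
discriminant = 45^2 - 4*400 = 425
Largest eigenvalue of A^T A = (trace + sqrt(disc))/2 = 32.8078
||T|| = sqrt(32.8078) = 5.7278

5.7278


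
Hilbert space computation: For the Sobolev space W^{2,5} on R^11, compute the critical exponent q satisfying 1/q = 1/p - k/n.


Using the Sobolev embedding formula: 1/q = 1/p - k/n
1/q = 1/5 - 2/11 = 1/55
q = 1/(1/55) = 55

55.0000


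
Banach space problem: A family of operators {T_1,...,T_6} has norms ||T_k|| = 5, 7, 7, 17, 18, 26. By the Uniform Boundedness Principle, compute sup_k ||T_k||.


By the Uniform Boundedness Principle, the supremum of norms is finite.
sup_k ||T_k|| = max(5, 7, 7, 17, 18, 26) = 26

26


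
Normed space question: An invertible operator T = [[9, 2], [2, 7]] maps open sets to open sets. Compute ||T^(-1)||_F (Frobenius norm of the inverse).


det(T) = 9*7 - 2*2 = 59
T^(-1) = (1/59) * [[7, -2], [-2, 9]] = [[0.1186, -0.0339], [-0.0339, 0.1525]]
||T^(-1)||_F^2 = 0.1186^2 + (-0.0339)^2 + (-0.0339)^2 + 0.1525^2 = 0.0396
||T^(-1)||_F = sqrt(0.0396) = 0.1991

0.1991


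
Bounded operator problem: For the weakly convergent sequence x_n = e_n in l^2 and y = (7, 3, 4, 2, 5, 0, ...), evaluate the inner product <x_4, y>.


x_4 = e_4 is the standard basis vector with 1 in position 4.
<x_4, y> = y_4 = 2
As n -> infinity, <x_n, y> -> 0, confirming weak convergence of (x_n) to 0.

2
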